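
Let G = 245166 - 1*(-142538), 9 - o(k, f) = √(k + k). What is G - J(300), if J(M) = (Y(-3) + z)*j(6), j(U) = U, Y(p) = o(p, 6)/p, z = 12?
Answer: 387650 - 2*I*√6 ≈ 3.8765e+5 - 4.899*I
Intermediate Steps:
o(k, f) = 9 - √2*√k (o(k, f) = 9 - √(k + k) = 9 - √(2*k) = 9 - √2*√k)
Y(p) = (9 - √2*√p)/p
G = 387704 (G = 245166 + 142538 = 387704)
J(M) = 54 + 2*I*√6 (J(M) = ((9 - √2*√(-3))/(-3) + 12)*6 = (-(9 - √2*I*√3)/3 + 12)*6 = (-(9 - I*√6)/3 + 12)*6 = ((-3 + I*√6/3) + 12)*6 = (9 + I*√6/3)*6 = 54 + 2*I*√6)
G - J(300) = 387704 - (54 + 2*I*√6) = 387704 + (-54 - 2*I*√6) = 387650 - 2*I*√6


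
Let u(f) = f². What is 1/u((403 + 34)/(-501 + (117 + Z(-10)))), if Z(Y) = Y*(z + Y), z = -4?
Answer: 59536/190969 ≈ 0.31176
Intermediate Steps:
Z(Y) = Y*(-4 + Y)
1/u((403 + 34)/(-501 + (117 + Z(-10)))) = 1/(((403 + 34)/(-501 + (117 - 10*(-4 - 10))))²) = 1/((437/(-501 + (117 - 10*(-14))))²) = 1/((437/(-501 + (117 + 140)))²) = 1/((437/(-501 + 257))²) = 1/((437/(-244))²) = 1/((437*(-1/244))²) = 1/((-437/244)²) = 1/(190969/59536) = 59536/190969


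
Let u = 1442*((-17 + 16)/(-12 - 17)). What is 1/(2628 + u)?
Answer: 29/77654 ≈ 0.00037345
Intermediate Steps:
u = 1442/29 (u = 1442*(-1/(-29)) = 1442*(-1*(-1/29)) = 1442*(1/29) = 1442/29 ≈ 49.724)
1/(2628 + u) = 1/(2628 + 1442/29) = 1/(77654/29) = 29/77654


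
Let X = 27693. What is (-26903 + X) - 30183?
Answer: -29393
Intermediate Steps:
(-26903 + X) - 30183 = (-26903 + 27693) - 30183 = 790 - 30183 = -29393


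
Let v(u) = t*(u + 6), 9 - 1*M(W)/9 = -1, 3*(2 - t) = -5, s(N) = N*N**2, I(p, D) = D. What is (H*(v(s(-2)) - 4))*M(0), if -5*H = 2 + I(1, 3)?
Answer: 1020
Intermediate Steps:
s(N) = N**3
t = 11/3 (t = 2 - 1/3*(-5) = 2 + 5/3 = 11/3 ≈ 3.6667)
H = -1 (H = -(2 + 3)/5 = -1/5*5 = -1)
M(W) = 90 (M(W) = 81 - 9*(-1) = 81 + 9 = 90)
v(u) = 22 + 11*u/3 (v(u) = 11*(u + 6)/3 = 11*(6 + u)/3 = 22 + 11*u/3)
(H*(v(s(-2)) - 4))*M(0) = -((22 + (11/3)*(-2)**3) - 4)*90 = -((22 + (11/3)*(-8)) - 4)*90 = -((22 - 88/3) - 4)*90 = -(-22/3 - 4)*90 = -1*(-34/3)*90 = (34/3)*90 = 1020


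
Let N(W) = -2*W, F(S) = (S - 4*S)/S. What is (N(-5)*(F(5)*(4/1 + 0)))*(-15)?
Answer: 1800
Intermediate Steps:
F(S) = -3 (F(S) = (-3*S)/S = -3)
(N(-5)*(F(5)*(4/1 + 0)))*(-15) = ((-2*(-5))*(-3*(4/1 + 0)))*(-15) = (10*(-3*(4*1 + 0)))*(-15) = (10*(-3*(4 + 0)))*(-15) = (10*(-3*4))*(-15) = (10*(-12))*(-15) = -120*(-15) = 1800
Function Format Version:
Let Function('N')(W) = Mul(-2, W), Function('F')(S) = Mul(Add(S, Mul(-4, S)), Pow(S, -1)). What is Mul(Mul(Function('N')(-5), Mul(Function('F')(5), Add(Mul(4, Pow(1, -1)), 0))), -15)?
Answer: 1800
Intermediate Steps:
Function('F')(S) = -3 (Function('F')(S) = Mul(Mul(-3, S), Pow(S, -1)) = -3)
Mul(Mul(Function('N')(-5), Mul(Function('F')(5), Add(Mul(4, Pow(1, -1)), 0))), -15) = Mul(Mul(Mul(-2, -5), Mul(-3, Add(Mul(4, Pow(1, -1)), 0))), -15) = Mul(Mul(10, Mul(-3, Add(Mul(4, 1), 0))), -15) = Mul(Mul(10, Mul(-3, Add(4, 0))), -15) = Mul(Mul(10, Mul(-3, 4)), -15) = Mul(Mul(10, -12), -15) = Mul(-120, -15) = 1800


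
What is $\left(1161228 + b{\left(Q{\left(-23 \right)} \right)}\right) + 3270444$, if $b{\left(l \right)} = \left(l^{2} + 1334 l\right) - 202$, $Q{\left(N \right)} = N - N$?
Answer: $4431470$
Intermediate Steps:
$Q{\left(N \right)} = 0$
$b{\left(l \right)} = -202 + l^{2} + 1334 l$
$\left(1161228 + b{\left(Q{\left(-23 \right)} \right)}\right) + 3270444 = \left(1161228 + \left(-202 + 0^{2} + 1334 \cdot 0\right)\right) + 3270444 = \left(1161228 + \left(-202 + 0 + 0\right)\right) + 3270444 = \left(1161228 - 202\right) + 3270444 = 1161026 + 3270444 = 4431470$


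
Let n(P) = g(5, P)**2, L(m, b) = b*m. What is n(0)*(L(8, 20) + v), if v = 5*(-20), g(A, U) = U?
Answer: 0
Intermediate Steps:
v = -100
n(P) = P**2
n(0)*(L(8, 20) + v) = 0**2*(20*8 - 100) = 0*(160 - 100) = 0*60 = 0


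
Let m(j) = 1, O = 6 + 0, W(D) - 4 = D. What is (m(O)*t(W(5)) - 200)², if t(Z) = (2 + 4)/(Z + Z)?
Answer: 358801/9 ≈ 39867.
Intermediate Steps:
W(D) = 4 + D
O = 6
t(Z) = 3/Z (t(Z) = 6/((2*Z)) = 6*(1/(2*Z)) = 3/Z)
(m(O)*t(W(5)) - 200)² = (1*(3/(4 + 5)) - 200)² = (1*(3/9) - 200)² = (1*(3*(⅑)) - 200)² = (1*(⅓) - 200)² = (⅓ - 200)² = (-599/3)² = 358801/9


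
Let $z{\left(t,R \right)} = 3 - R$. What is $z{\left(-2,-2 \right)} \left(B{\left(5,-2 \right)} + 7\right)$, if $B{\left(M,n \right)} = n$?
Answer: $25$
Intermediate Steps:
$z{\left(-2,-2 \right)} \left(B{\left(5,-2 \right)} + 7\right) = \left(3 - -2\right) \left(-2 + 7\right) = \left(3 + 2\right) 5 = 5 \cdot 5 = 25$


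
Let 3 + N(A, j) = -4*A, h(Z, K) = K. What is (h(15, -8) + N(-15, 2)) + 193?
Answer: 242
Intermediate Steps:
N(A, j) = -3 - 4*A
(h(15, -8) + N(-15, 2)) + 193 = (-8 + (-3 - 4*(-15))) + 193 = (-8 + (-3 + 60)) + 193 = (-8 + 57) + 193 = 49 + 193 = 242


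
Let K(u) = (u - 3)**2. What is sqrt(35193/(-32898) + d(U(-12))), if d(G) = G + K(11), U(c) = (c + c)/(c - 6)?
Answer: sqrt(69551076414)/32898 ≈ 8.0164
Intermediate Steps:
U(c) = 2*c/(-6 + c) (U(c) = (2*c)/(-6 + c) = 2*c/(-6 + c))
K(u) = (-3 + u)**2
d(G) = 64 + G (d(G) = G + (-3 + 11)**2 = G + 8**2 = G + 64 = 64 + G)
sqrt(35193/(-32898) + d(U(-12))) = sqrt(35193/(-32898) + (64 + 2*(-12)/(-6 - 12))) = sqrt(35193*(-1/32898) + (64 + 2*(-12)/(-18))) = sqrt(-11731/10966 + (64 + 2*(-12)*(-1/18))) = sqrt(-11731/10966 + (64 + 4/3)) = sqrt(-11731/10966 + 196/3) = sqrt(2114143/32898) = sqrt(69551076414)/32898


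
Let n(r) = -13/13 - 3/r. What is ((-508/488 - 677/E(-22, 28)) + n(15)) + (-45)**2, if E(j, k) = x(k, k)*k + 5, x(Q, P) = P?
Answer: 973120717/481290 ≈ 2021.9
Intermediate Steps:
n(r) = -1 - 3/r (n(r) = -13*1/13 - 3/r = -1 - 3/r)
E(j, k) = 5 + k**2 (E(j, k) = k*k + 5 = k**2 + 5 = 5 + k**2)
((-508/488 - 677/E(-22, 28)) + n(15)) + (-45)**2 = ((-508/488 - 677/(5 + 28**2)) + (-3 - 1*15)/15) + (-45)**2 = ((-508*1/488 - 677/(5 + 784)) + (-3 - 15)/15) + 2025 = ((-127/122 - 677/789) + (1/15)*(-18)) + 2025 = ((-127/122 - 677*1/789) - 6/5) + 2025 = ((-127/122 - 677/789) - 6/5) + 2025 = (-182797/96258 - 6/5) + 2025 = -1491533/481290 + 2025 = 973120717/481290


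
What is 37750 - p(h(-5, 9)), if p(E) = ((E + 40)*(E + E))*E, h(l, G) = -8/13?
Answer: 82871214/2197 ≈ 37720.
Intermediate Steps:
h(l, G) = -8/13 (h(l, G) = -8*1/13 = -8/13)
p(E) = 2*E²*(40 + E) (p(E) = ((40 + E)*(2*E))*E = (2*E*(40 + E))*E = 2*E²*(40 + E))
37750 - p(h(-5, 9)) = 37750 - 2*(-8/13)²*(40 - 8/13) = 37750 - 2*64*512/(169*13) = 37750 - 1*65536/2197 = 37750 - 65536/2197 = 82871214/2197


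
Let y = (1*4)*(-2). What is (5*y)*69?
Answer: -2760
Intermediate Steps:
y = -8 (y = 4*(-2) = -8)
(5*y)*69 = (5*(-8))*69 = -40*69 = -2760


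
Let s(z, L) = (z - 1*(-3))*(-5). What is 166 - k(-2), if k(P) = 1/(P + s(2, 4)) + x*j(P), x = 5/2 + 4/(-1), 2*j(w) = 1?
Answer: 18013/108 ≈ 166.79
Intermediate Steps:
j(w) = ½ (j(w) = (½)*1 = ½)
s(z, L) = -15 - 5*z (s(z, L) = (z + 3)*(-5) = (3 + z)*(-5) = -15 - 5*z)
x = -3/2 (x = 5*(½) + 4*(-1) = 5/2 - 4 = -3/2 ≈ -1.5000)
k(P) = -¾ + 1/(-25 + P) (k(P) = 1/(P + (-15 - 5*2)) - 3/2*½ = 1/(P + (-15 - 10)) - ¾ = 1/(P - 25) - ¾ = 1/(-25 + P) - ¾ = -¾ + 1/(-25 + P))
166 - k(-2) = 166 - (79 - 3*(-2))/(4*(-25 - 2)) = 166 - (79 + 6)/(4*(-27)) = 166 - (-1)*85/(4*27) = 166 - 1*(-85/108) = 166 + 85/108 = 18013/108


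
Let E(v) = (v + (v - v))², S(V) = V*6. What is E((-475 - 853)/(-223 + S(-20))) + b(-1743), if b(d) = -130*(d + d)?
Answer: 53317937404/117649 ≈ 4.5320e+5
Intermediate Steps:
S(V) = 6*V
E(v) = v² (E(v) = (v + 0)² = v²)
b(d) = -260*d
E((-475 - 853)/(-223 + S(-20))) + b(-1743) = ((-475 - 853)/(-223 + 6*(-20)))² - 260*(-1743) = (-1328/(-223 - 120))² + 453180 = (-1328/(-343))² + 453180 = (-1328*(-1/343))² + 453180 = (1328/343)² + 453180 = 1763584/117649 + 453180 = 53317937404/117649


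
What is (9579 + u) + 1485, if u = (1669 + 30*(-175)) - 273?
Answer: 7210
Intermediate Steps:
u = -3854 (u = (1669 - 5250) - 273 = -3581 - 273 = -3854)
(9579 + u) + 1485 = (9579 - 3854) + 1485 = 5725 + 1485 = 7210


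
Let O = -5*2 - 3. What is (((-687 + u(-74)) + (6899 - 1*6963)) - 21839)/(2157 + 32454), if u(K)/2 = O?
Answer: -22616/34611 ≈ -0.65343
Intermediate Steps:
O = -13 (O = -10 - 3 = -13)
u(K) = -26 (u(K) = 2*(-13) = -26)
(((-687 + u(-74)) + (6899 - 1*6963)) - 21839)/(2157 + 32454) = (((-687 - 26) + (6899 - 1*6963)) - 21839)/(2157 + 32454) = ((-713 + (6899 - 6963)) - 21839)/34611 = ((-713 - 64) - 21839)*(1/34611) = (-777 - 21839)*(1/34611) = -22616*1/34611 = -22616/34611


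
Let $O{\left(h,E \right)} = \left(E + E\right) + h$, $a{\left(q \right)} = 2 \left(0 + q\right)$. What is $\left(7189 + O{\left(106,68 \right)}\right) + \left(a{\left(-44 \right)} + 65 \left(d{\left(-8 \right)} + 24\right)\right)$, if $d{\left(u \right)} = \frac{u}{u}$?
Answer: $8968$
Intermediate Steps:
$d{\left(u \right)} = 1$
$a{\left(q \right)} = 2 q$
$O{\left(h,E \right)} = h + 2 E$ ($O{\left(h,E \right)} = 2 E + h = h + 2 E$)
$\left(7189 + O{\left(106,68 \right)}\right) + \left(a{\left(-44 \right)} + 65 \left(d{\left(-8 \right)} + 24\right)\right) = \left(7189 + \left(106 + 2 \cdot 68\right)\right) + \left(2 \left(-44\right) + 65 \left(1 + 24\right)\right) = \left(7189 + \left(106 + 136\right)\right) + \left(-88 + 65 \cdot 25\right) = \left(7189 + 242\right) + \left(-88 + 1625\right) = 7431 + 1537 = 8968$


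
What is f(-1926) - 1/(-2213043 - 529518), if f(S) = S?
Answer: -5282172485/2742561 ≈ -1926.0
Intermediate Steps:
f(-1926) - 1/(-2213043 - 529518) = -1926 - 1/(-2213043 - 529518) = -1926 - 1/(-2742561) = -1926 - 1*(-1/2742561) = -1926 + 1/2742561 = -5282172485/2742561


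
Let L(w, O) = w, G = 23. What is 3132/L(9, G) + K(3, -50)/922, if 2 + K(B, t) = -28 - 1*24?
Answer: 160401/461 ≈ 347.94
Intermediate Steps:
K(B, t) = -54 (K(B, t) = -2 + (-28 - 1*24) = -2 + (-28 - 24) = -2 - 52 = -54)
3132/L(9, G) + K(3, -50)/922 = 3132/9 - 54/922 = 3132*(1/9) - 54*1/922 = 348 - 27/461 = 160401/461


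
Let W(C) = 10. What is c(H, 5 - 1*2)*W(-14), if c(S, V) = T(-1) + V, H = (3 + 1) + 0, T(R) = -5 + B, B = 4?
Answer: 20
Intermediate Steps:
T(R) = -1 (T(R) = -5 + 4 = -1)
H = 4 (H = 4 + 0 = 4)
c(S, V) = -1 + V
c(H, 5 - 1*2)*W(-14) = (-1 + (5 - 1*2))*10 = (-1 + (5 - 2))*10 = (-1 + 3)*10 = 2*10 = 20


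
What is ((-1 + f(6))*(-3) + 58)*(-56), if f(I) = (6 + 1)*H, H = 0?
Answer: -3416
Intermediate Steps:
f(I) = 0 (f(I) = (6 + 1)*0 = 7*0 = 0)
((-1 + f(6))*(-3) + 58)*(-56) = ((-1 + 0)*(-3) + 58)*(-56) = (-1*(-3) + 58)*(-56) = (3 + 58)*(-56) = 61*(-56) = -3416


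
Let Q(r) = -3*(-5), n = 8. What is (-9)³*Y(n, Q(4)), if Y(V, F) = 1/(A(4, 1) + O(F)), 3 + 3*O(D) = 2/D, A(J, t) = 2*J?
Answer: -32805/317 ≈ -103.49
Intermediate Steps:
Q(r) = 15
O(D) = -1 + 2/(3*D) (O(D) = -1 + (2/D)/3 = -1 + 2/(3*D))
Y(V, F) = 1/(8 + (⅔ - F)/F) (Y(V, F) = 1/(2*4 + (⅔ - F)/F) = 1/(8 + (⅔ - F)/F))
(-9)³*Y(n, Q(4)) = (-9)³*(3*15/(2 + 21*15)) = -2187*15/(2 + 315) = -2187*15/317 = -729*45/317 = -32805/317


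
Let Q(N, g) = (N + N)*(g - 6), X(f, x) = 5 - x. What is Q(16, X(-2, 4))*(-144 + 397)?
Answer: -40480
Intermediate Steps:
Q(N, g) = 2*N*(-6 + g) (Q(N, g) = (2*N)*(-6 + g) = 2*N*(-6 + g))
Q(16, X(-2, 4))*(-144 + 397) = (2*16*(-6 + (5 - 1*4)))*(-144 + 397) = (2*16*(-6 + (5 - 4)))*253 = (2*16*(-6 + 1))*253 = (2*16*(-5))*253 = -160*253 = -40480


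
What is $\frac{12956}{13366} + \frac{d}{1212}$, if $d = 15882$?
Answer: $\frac{463377}{32926} \approx 14.073$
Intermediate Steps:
$\frac{12956}{13366} + \frac{d}{1212} = \frac{12956}{13366} + \frac{15882}{1212} = 12956 \cdot \frac{1}{13366} + 15882 \cdot \frac{1}{1212} = \frac{158}{163} + \frac{2647}{202} = \frac{463377}{32926}$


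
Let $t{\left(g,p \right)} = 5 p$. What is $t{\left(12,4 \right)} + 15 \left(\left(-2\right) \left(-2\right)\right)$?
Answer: $80$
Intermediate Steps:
$t{\left(12,4 \right)} + 15 \left(\left(-2\right) \left(-2\right)\right) = 5 \cdot 4 + 15 \left(\left(-2\right) \left(-2\right)\right) = 20 + 15 \cdot 4 = 20 + 60 = 80$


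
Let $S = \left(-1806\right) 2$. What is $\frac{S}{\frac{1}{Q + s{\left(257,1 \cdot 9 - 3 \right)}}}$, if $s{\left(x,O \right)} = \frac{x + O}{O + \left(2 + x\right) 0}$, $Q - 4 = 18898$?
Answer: $-68432350$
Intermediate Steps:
$Q = 18902$ ($Q = 4 + 18898 = 18902$)
$s{\left(x,O \right)} = \frac{O + x}{O}$ ($s{\left(x,O \right)} = \frac{O + x}{O + 0} = \frac{O + x}{O}$)
$S = -3612$
$\frac{S}{\frac{1}{Q + s{\left(257,1 \cdot 9 - 3 \right)}}} = - \frac{3612}{\frac{1}{18902 + \frac{\left(1 \cdot 9 - 3\right) + 257}{1 \cdot 9 - 3}}} = - \frac{3612}{\frac{1}{18902 + \frac{\left(9 - 3\right) + 257}{9 - 3}}} = - \frac{3612}{\frac{1}{18902 + \frac{6 + 257}{6}}} = - \frac{3612}{\frac{1}{18902 + \frac{1}{6} \cdot 263}} = - \frac{3612}{\frac{1}{18902 + \frac{263}{6}}} = - \frac{3612}{\frac{1}{\frac{113675}{6}}} = - \frac{3612}{\frac{6}{113675}} = \left(-3612\right) \frac{113675}{6} = -68432350$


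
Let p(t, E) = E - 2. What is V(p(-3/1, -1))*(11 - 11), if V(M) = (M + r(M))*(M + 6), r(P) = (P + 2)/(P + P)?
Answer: 0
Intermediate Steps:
r(P) = (2 + P)/(2*P) (r(P) = (2 + P)/((2*P)) = (2 + P)*(1/(2*P)) = (2 + P)/(2*P))
p(t, E) = -2 + E
V(M) = (6 + M)*(M + (2 + M)/(2*M)) (V(M) = (M + (2 + M)/(2*M))*(M + 6) = (M + (2 + M)/(2*M))*(6 + M) = (6 + M)*(M + (2 + M)/(2*M)))
V(p(-3/1, -1))*(11 - 11) = (4 + (-2 - 1)² + 6/(-2 - 1) + 13*(-2 - 1)/2)*(11 - 11) = (4 + (-3)² + 6/(-3) + (13/2)*(-3))*0 = (4 + 9 + 6*(-⅓) - 39/2)*0 = (4 + 9 - 2 - 39/2)*0 = -17/2*0 = 0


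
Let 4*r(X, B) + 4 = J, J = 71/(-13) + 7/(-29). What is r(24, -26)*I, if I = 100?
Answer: -91450/377 ≈ -242.57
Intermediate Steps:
J = -2150/377 (J = 71*(-1/13) + 7*(-1/29) = -71/13 - 7/29 = -2150/377 ≈ -5.7029)
r(X, B) = -1829/754 (r(X, B) = -1 + (1/4)*(-2150/377) = -1 - 1075/754 = -1829/754)
r(24, -26)*I = -1829/754*100 = -91450/377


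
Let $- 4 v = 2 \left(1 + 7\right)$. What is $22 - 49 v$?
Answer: $218$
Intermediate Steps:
$v = -4$ ($v = - \frac{2 \left(1 + 7\right)}{4} = - \frac{2 \cdot 8}{4} = \left(- \frac{1}{4}\right) 16 = -4$)
$22 - 49 v = 22 - -196 = 22 + 196 = 218$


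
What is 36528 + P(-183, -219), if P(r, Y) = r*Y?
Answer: 76605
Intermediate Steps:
P(r, Y) = Y*r
36528 + P(-183, -219) = 36528 - 219*(-183) = 36528 + 40077 = 76605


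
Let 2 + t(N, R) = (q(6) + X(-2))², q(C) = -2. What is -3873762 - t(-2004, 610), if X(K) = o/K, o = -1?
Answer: -15495049/4 ≈ -3.8738e+6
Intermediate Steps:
X(K) = -1/K
t(N, R) = ¼ (t(N, R) = -2 + (-2 - 1/(-2))² = -2 + (-2 - 1*(-½))² = -2 + (-2 + ½)² = -2 + (-3/2)² = -2 + 9/4 = ¼)
-3873762 - t(-2004, 610) = -3873762 - 1*¼ = -3873762 - ¼ = -15495049/4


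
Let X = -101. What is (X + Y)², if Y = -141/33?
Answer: 1340964/121 ≈ 11082.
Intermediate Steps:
Y = -47/11 (Y = -141*1/33 = -47/11 ≈ -4.2727)
(X + Y)² = (-101 - 47/11)² = (-1158/11)² = 1340964/121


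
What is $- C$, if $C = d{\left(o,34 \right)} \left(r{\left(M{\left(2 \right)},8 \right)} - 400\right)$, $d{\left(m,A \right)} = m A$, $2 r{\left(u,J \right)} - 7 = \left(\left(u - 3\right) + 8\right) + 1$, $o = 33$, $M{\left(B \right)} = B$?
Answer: $440385$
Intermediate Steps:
$r{\left(u,J \right)} = \frac{13}{2} + \frac{u}{2}$ ($r{\left(u,J \right)} = \frac{7}{2} + \frac{\left(\left(u - 3\right) + 8\right) + 1}{2} = \frac{7}{2} + \frac{\left(\left(-3 + u\right) + 8\right) + 1}{2} = \frac{7}{2} + \frac{\left(5 + u\right) + 1}{2} = \frac{7}{2} + \frac{6 + u}{2} = \frac{7}{2} + \left(3 + \frac{u}{2}\right) = \frac{13}{2} + \frac{u}{2}$)
$d{\left(m,A \right)} = A m$
$C = -440385$ ($C = 34 \cdot 33 \left(\left(\frac{13}{2} + \frac{1}{2} \cdot 2\right) - 400\right) = 1122 \left(\left(\frac{13}{2} + 1\right) - 400\right) = 1122 \left(\frac{15}{2} - 400\right) = 1122 \left(- \frac{785}{2}\right) = -440385$)
$- C = \left(-1\right) \left(-440385\right) = 440385$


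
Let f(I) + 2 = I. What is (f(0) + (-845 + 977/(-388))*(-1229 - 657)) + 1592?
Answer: 310401751/194 ≈ 1.6000e+6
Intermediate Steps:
f(I) = -2 + I
(f(0) + (-845 + 977/(-388))*(-1229 - 657)) + 1592 = ((-2 + 0) + (-845 + 977/(-388))*(-1229 - 657)) + 1592 = (-2 + (-845 + 977*(-1/388))*(-1886)) + 1592 = (-2 + (-845 - 977/388)*(-1886)) + 1592 = (-2 - 328837/388*(-1886)) + 1592 = (-2 + 310093291/194) + 1592 = 310092903/194 + 1592 = 310401751/194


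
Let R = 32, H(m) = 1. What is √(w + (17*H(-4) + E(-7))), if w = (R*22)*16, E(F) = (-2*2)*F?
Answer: √11309 ≈ 106.34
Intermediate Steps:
E(F) = -4*F
w = 11264 (w = (32*22)*16 = 704*16 = 11264)
√(w + (17*H(-4) + E(-7))) = √(11264 + (17*1 - 4*(-7))) = √(11264 + (17 + 28)) = √(11264 + 45) = √11309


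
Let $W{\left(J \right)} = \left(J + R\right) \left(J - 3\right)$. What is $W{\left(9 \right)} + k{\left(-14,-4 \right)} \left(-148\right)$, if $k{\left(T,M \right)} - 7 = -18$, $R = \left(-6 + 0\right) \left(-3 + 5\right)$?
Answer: $1610$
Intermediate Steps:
$R = -12$ ($R = \left(-6\right) 2 = -12$)
$k{\left(T,M \right)} = -11$ ($k{\left(T,M \right)} = 7 - 18 = -11$)
$W{\left(J \right)} = \left(-12 + J\right) \left(-3 + J\right)$ ($W{\left(J \right)} = \left(J - 12\right) \left(J - 3\right) = \left(-12 + J\right) \left(-3 + J\right)$)
$W{\left(9 \right)} + k{\left(-14,-4 \right)} \left(-148\right) = \left(36 + 9^{2} - 135\right) - -1628 = \left(36 + 81 - 135\right) + 1628 = -18 + 1628 = 1610$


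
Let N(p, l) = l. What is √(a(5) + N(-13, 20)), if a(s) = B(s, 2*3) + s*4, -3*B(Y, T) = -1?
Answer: 11*√3/3 ≈ 6.3509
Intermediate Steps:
B(Y, T) = ⅓ (B(Y, T) = -⅓*(-1) = ⅓)
a(s) = ⅓ + 4*s (a(s) = ⅓ + s*4 = ⅓ + 4*s)
√(a(5) + N(-13, 20)) = √((⅓ + 4*5) + 20) = √((⅓ + 20) + 20) = √(61/3 + 20) = √(121/3) = 11*√3/3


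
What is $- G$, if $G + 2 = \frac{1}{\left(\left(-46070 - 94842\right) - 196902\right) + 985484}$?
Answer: $\frac{1295339}{647670} \approx 2.0$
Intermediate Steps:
$G = - \frac{1295339}{647670}$ ($G = -2 + \frac{1}{\left(\left(-46070 - 94842\right) - 196902\right) + 985484} = -2 + \frac{1}{\left(-140912 - 196902\right) + 985484} = -2 + \frac{1}{-337814 + 985484} = -2 + \frac{1}{647670} = - \frac{1295339}{647670} \approx -2.0$)
$- G = \left(-1\right) \left(- \frac{1295339}{647670}\right) = \frac{1295339}{647670}$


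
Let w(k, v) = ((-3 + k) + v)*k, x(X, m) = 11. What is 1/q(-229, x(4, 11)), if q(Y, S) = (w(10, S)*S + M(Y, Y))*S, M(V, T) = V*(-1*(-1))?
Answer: 1/19261 ≈ 5.1918e-5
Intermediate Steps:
M(V, T) = V (M(V, T) = V*1 = V)
w(k, v) = k*(-3 + k + v) (w(k, v) = (-3 + k + v)*k = k*(-3 + k + v))
q(Y, S) = S*(Y + S*(70 + 10*S)) (q(Y, S) = ((10*(-3 + 10 + S))*S + Y)*S = ((10*(7 + S))*S + Y)*S = ((70 + 10*S)*S + Y)*S = (S*(70 + 10*S) + Y)*S = (Y + S*(70 + 10*S))*S = S*(Y + S*(70 + 10*S)))
1/q(-229, x(4, 11)) = 1/(11*(-229 + 10*11*(7 + 11))) = 1/(11*(-229 + 10*11*18)) = 1/(11*(-229 + 1980)) = 1/(11*1751) = 1/19261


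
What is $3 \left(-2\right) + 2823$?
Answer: $2817$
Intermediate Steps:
$3 \left(-2\right) + 2823 = -6 + 2823 = 2817$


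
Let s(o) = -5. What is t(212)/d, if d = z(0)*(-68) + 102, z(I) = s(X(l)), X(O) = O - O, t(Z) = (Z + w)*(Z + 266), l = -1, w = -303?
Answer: -1673/17 ≈ -98.412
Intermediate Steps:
t(Z) = (-303 + Z)*(266 + Z) (t(Z) = (Z - 303)*(Z + 266) = (-303 + Z)*(266 + Z))
X(O) = 0
z(I) = -5
d = 442 (d = -5*(-68) + 102 = 340 + 102 = 442)
t(212)/d = (-80598 + 212² - 37*212)/442 = (-80598 + 44944 - 7844)*(1/442) = -43498*1/442 = -1673/17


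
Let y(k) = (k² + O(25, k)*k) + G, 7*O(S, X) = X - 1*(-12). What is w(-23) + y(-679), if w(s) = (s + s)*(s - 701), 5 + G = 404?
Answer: 559443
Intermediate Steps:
G = 399 (G = -5 + 404 = 399)
O(S, X) = 12/7 + X/7 (O(S, X) = (X - 1*(-12))/7 = (X + 12)/7 = (12 + X)/7 = 12/7 + X/7)
y(k) = 399 + k² + k*(12/7 + k/7) (y(k) = (k² + (12/7 + k/7)*k) + 399 = (k² + k*(12/7 + k/7)) + 399 = 399 + k² + k*(12/7 + k/7))
w(s) = 2*s*(-701 + s) (w(s) = (2*s)*(-701 + s) = 2*s*(-701 + s))
w(-23) + y(-679) = 2*(-23)*(-701 - 23) + (399 + (8/7)*(-679)² + (12/7)*(-679)) = 2*(-23)*(-724) + (399 + (8/7)*461041 - 1164) = 33304 + (399 + 526904 - 1164) = 33304 + 526139 = 559443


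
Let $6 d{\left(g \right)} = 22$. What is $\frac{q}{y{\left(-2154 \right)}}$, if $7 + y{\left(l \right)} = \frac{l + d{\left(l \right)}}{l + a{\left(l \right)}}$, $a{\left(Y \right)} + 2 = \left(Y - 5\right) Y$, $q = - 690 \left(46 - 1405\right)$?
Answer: $- \frac{13076356572900}{97621381} \approx -1.3395 \cdot 10^{5}$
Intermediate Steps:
$d{\left(g \right)} = \frac{11}{3}$ ($d{\left(g \right)} = \frac{1}{6} \cdot 22 = \frac{11}{3}$)
$q = 937710$ ($q = \left(-690\right) \left(-1359\right) = 937710$)
$a{\left(Y \right)} = -2 + Y \left(-5 + Y\right)$ ($a{\left(Y \right)} = -2 + \left(Y - 5\right) Y = -2 + \left(-5 + Y\right) Y = -2 + Y \left(-5 + Y\right)$)
$y{\left(l \right)} = -7 + \frac{\frac{11}{3} + l}{-2 + l^{2} - 4 l}$ ($y{\left(l \right)} = -7 + \frac{l + \frac{11}{3}}{l - \left(2 - l^{2} + 5 l\right)} = -7 + \frac{\frac{11}{3} + l}{-2 + l^{2} - 4 l}$)
$\frac{q}{y{\left(-2154 \right)}} = \frac{937710}{\frac{1}{3} \frac{1}{2 - \left(-2154\right)^{2} + 4 \left(-2154\right)} \left(-53 - -187398 + 21 \left(-2154\right)^{2}\right)} = \frac{937710}{\frac{1}{3} \frac{1}{2 - 4639716 - 8616} \left(-53 + 187398 + 21 \cdot 4639716\right)} = \frac{937710}{\frac{1}{3} \frac{1}{2 - 4639716 - 8616} \left(-53 + 187398 + 97434036\right)} = \frac{937710}{\frac{1}{3} \frac{1}{-4648330} \cdot 97621381} = \frac{937710}{\frac{1}{3} \left(- \frac{1}{4648330}\right) 97621381} = \frac{937710}{- \frac{97621381}{13944990}} = 937710 \left(- \frac{13944990}{97621381}\right) = - \frac{13076356572900}{97621381}$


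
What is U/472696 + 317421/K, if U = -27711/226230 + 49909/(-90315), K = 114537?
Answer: 68126319499802436809/24582457612344204720 ≈ 2.7713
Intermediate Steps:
U = -919575469/1362130830 (U = -27711*1/226230 + 49909*(-1/90315) = -9237/75410 - 49909/90315 = -919575469/1362130830 ≈ -0.67510)
U/472696 + 317421/K = -919575469/1362130830/472696 + 317421/114537 = -919575469/1362130830*1/472696 + 317421*(1/114537) = -919575469/643873794817680 + 105807/38179 = 68126319499802436809/24582457612344204720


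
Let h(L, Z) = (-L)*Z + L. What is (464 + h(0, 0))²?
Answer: 215296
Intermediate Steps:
h(L, Z) = L - L*Z (h(L, Z) = -L*Z + L = L - L*Z)
(464 + h(0, 0))² = (464 + 0*(1 - 1*0))² = (464 + 0*(1 + 0))² = (464 + 0*1)² = (464 + 0)² = 464² = 215296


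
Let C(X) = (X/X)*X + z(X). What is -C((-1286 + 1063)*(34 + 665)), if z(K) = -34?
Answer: 155911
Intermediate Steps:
C(X) = -34 + X (C(X) = (X/X)*X - 34 = 1*X - 34 = X - 34 = -34 + X)
-C((-1286 + 1063)*(34 + 665)) = -(-34 + (-1286 + 1063)*(34 + 665)) = -(-34 - 223*699) = -(-34 - 155877) = -1*(-155911) = 155911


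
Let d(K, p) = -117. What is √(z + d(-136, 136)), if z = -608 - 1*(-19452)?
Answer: √18727 ≈ 136.85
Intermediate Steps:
z = 18844 (z = -608 + 19452 = 18844)
√(z + d(-136, 136)) = √(18844 - 117) = √18727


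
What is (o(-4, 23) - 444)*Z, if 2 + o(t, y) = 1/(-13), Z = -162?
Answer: 939438/13 ≈ 72265.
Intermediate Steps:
o(t, y) = -27/13 (o(t, y) = -2 + 1/(-13) = -2 - 1/13 = -27/13)
(o(-4, 23) - 444)*Z = (-27/13 - 444)*(-162) = -5799/13*(-162) = 939438/13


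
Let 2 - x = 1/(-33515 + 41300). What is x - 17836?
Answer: -138837691/7785 ≈ -17834.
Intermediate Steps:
x = 15569/7785 (x = 2 - 1/(-33515 + 41300) = 2 - 1/7785 = 15569/7785 ≈ 1.9999)
x - 17836 = 15569/7785 - 17836 = -138837691/7785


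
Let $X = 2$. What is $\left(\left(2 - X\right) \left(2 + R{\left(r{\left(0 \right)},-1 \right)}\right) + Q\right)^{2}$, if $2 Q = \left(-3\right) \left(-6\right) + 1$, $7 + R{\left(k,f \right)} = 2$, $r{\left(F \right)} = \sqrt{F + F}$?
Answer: $\frac{361}{4} \approx 90.25$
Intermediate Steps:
$r{\left(F \right)} = \sqrt{2} \sqrt{F}$ ($r{\left(F \right)} = \sqrt{2 F} = \sqrt{2} \sqrt{F}$)
$R{\left(k,f \right)} = -5$ ($R{\left(k,f \right)} = -7 + 2 = -5$)
$Q = \frac{19}{2}$ ($Q = \frac{\left(-3\right) \left(-6\right) + 1}{2} = \frac{18 + 1}{2} = \frac{1}{2} \cdot 19 = \frac{19}{2} \approx 9.5$)
$\left(\left(2 - X\right) \left(2 + R{\left(r{\left(0 \right)},-1 \right)}\right) + Q\right)^{2} = \left(\left(2 - 2\right) \left(2 - 5\right) + \frac{19}{2}\right)^{2} = \left(\left(2 - 2\right) \left(-3\right) + \frac{19}{2}\right)^{2} = \left(0 \left(-3\right) + \frac{19}{2}\right)^{2} = \left(0 + \frac{19}{2}\right)^{2} = \left(\frac{19}{2}\right)^{2} = \frac{361}{4}$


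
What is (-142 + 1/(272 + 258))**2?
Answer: 5663917081/280900 ≈ 20163.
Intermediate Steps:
(-142 + 1/(272 + 258))**2 = (-142 + 1/530)**2 = (-75259/530)**2 = 5663917081/280900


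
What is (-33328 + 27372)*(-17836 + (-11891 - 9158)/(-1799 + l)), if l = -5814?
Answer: 808612879564/7613 ≈ 1.0621e+8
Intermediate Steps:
(-33328 + 27372)*(-17836 + (-11891 - 9158)/(-1799 + l)) = (-33328 + 27372)*(-17836 + (-11891 - 9158)/(-1799 - 5814)) = -5956*(-17836 - 21049/(-7613)) = -5956*(-17836 - 21049*(-1/7613)) = -5956*(-17836 + 21049/7613) = -5956*(-135764419/7613) = 808612879564/7613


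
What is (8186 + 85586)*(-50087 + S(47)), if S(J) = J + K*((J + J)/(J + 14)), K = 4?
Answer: -286198145408/61 ≈ -4.6918e+9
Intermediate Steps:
S(J) = J + 8*J/(14 + J) (S(J) = J + 4*((J + J)/(J + 14)) = J + 4*((2*J)/(14 + J)) = J + 4*(2*J/(14 + J)) = J + 8*J/(14 + J))
(8186 + 85586)*(-50087 + S(47)) = (8186 + 85586)*(-50087 + 47*(22 + 47)/(14 + 47)) = 93772*(-50087 + 47*69/61) = 93772*(-50087 + 47*(1/61)*69) = 93772*(-50087 + 3243/61) = 93772*(-3052064/61) = -286198145408/61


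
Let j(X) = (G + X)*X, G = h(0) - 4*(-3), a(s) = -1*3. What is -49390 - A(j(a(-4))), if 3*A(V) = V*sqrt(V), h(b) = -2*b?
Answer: -49390 + 27*I*sqrt(3) ≈ -49390.0 + 46.765*I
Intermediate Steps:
a(s) = -3
G = 12 (G = -2*0 - 4*(-3) = 0 + 12 = 12)
j(X) = X*(12 + X) (j(X) = (12 + X)*X = X*(12 + X))
A(V) = V**(3/2)/3 (A(V) = (V*sqrt(V))/3 = V**(3/2)/3)
-49390 - A(j(a(-4))) = -49390 - (-3*(12 - 3))**(3/2)/3 = -49390 - (-3*9)**(3/2)/3 = -49390 - (-27)**(3/2)/3 = -49390 - (-81*I*sqrt(3))/3 = -49390 - (-27)*I*sqrt(3) = -49390 + 27*I*sqrt(3)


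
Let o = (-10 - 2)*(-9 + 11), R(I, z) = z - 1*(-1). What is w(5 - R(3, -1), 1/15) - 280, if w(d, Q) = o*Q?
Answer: -1408/5 ≈ -281.60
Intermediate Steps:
R(I, z) = 1 + z (R(I, z) = z + 1 = 1 + z)
o = -24 (o = -12*2 = -24)
w(d, Q) = -24*Q
w(5 - R(3, -1), 1/15) - 280 = -24/15 - 280 = -24*1/15 - 280 = -8/5 - 280 = -1408/5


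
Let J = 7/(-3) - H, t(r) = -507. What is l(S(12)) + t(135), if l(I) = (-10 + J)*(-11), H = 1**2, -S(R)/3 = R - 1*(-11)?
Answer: -1081/3 ≈ -360.33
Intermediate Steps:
S(R) = -33 - 3*R (S(R) = -3*(R - 1*(-11)) = -3*(R + 11) = -3*(11 + R) = -33 - 3*R)
H = 1
J = -10/3 (J = 7/(-3) - 1*1 = 7*(-1/3) - 1 = -7/3 - 1 = -10/3 ≈ -3.3333)
l(I) = 440/3 (l(I) = (-10 - 10/3)*(-11) = -40/3*(-11) = 440/3)
l(S(12)) + t(135) = 440/3 - 507 = -1081/3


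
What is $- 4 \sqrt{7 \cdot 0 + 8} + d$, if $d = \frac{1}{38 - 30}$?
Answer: $\frac{1}{8} - 8 \sqrt{2} \approx -11.189$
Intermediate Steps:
$d = \frac{1}{8} \approx 0.125$
$- 4 \sqrt{7 \cdot 0 + 8} + d = - 4 \sqrt{7 \cdot 0 + 8} + \frac{1}{8} = - 4 \sqrt{0 + 8} + \frac{1}{8} = - 4 \sqrt{8} + \frac{1}{8} = - 4 \cdot 2 \sqrt{2} + \frac{1}{8} = - 8 \sqrt{2} + \frac{1}{8} = \frac{1}{8} - 8 \sqrt{2}$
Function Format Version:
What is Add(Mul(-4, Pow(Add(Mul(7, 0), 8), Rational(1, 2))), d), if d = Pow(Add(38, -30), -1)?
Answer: Add(Rational(1, 8), Mul(-8, Pow(2, Rational(1, 2)))) ≈ -11.189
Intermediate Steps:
d = Rational(1, 8) (d = Pow(8, -1) = Rational(1, 8) ≈ 0.12500)
Add(Mul(-4, Pow(Add(Mul(7, 0), 8), Rational(1, 2))), d) = Add(Mul(-4, Pow(Add(Mul(7, 0), 8), Rational(1, 2))), Rational(1, 8)) = Add(Mul(-4, Pow(Add(0, 8), Rational(1, 2))), Rational(1, 8)) = Add(Mul(-4, Pow(8, Rational(1, 2))), Rational(1, 8)) = Add(Mul(-4, Mul(2, Pow(2, Rational(1, 2)))), Rational(1, 8)) = Add(Mul(-8, Pow(2, Rational(1, 2))), Rational(1, 8)) = Add(Rational(1, 8), Mul(-8, Pow(2, Rational(1, 2))))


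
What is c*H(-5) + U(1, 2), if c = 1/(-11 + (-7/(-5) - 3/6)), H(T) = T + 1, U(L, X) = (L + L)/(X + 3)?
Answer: 402/505 ≈ 0.79604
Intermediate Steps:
U(L, X) = 2*L/(3 + X) (U(L, X) = (2*L)/(3 + X) = 2*L/(3 + X))
H(T) = 1 + T
c = -10/101 (c = 1/(-11 + (-7*(-1/5) - 3*1/6)) = 1/(-11 + (7/5 - 1/2)) = 1/(-11 + 9/10) = 1/(-101/10) = -10/101 ≈ -0.099010)
c*H(-5) + U(1, 2) = -10*(1 - 5)/101 + 2*1/(3 + 2) = -10/101*(-4) + 2*1/5 = 40/101 + 2*1*(1/5) = 40/101 + 2/5 = 402/505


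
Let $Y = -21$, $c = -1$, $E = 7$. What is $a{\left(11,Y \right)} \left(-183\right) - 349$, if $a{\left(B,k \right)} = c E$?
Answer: $932$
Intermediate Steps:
$a{\left(B,k \right)} = -7$ ($a{\left(B,k \right)} = \left(-1\right) 7 = -7$)
$a{\left(11,Y \right)} \left(-183\right) - 349 = \left(-7\right) \left(-183\right) - 349 = 1281 - 349 = 932$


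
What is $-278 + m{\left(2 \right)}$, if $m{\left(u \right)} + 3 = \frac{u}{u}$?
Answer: $-280$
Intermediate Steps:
$m{\left(u \right)} = -2$ ($m{\left(u \right)} = -3 + \frac{u}{u} = -3 + 1 = -2$)
$-278 + m{\left(2 \right)} = -278 - 2 = -280$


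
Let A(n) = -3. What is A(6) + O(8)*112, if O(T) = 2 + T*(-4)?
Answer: -3363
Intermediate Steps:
O(T) = 2 - 4*T
A(6) + O(8)*112 = -3 + (2 - 4*8)*112 = -3 + (2 - 32)*112 = -3 - 30*112 = -3 - 3360 = -3363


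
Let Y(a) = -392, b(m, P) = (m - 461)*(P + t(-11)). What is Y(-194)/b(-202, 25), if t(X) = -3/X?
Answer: 2156/92157 ≈ 0.023395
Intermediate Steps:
b(m, P) = (-461 + m)*(3/11 + P) (b(m, P) = (m - 461)*(P - 3/(-11)) = (-461 + m)*(P - 3*(-1/11)) = (-461 + m)*(P + 3/11) = (-461 + m)*(3/11 + P))
Y(-194)/b(-202, 25) = -392/(-1383/11 - 461*25 + (3/11)*(-202) + 25*(-202)) = -392/(-1383/11 - 11525 - 606/11 - 5050) = -392/(-184314/11) = -392*(-11/184314) = 2156/92157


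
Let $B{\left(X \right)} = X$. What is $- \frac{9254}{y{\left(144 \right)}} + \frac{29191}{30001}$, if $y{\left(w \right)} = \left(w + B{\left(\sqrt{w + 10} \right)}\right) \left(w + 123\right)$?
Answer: $\frac{20072905613}{27477885899} + \frac{4627 \sqrt{154}}{2747697} \approx 0.75141$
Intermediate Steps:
$y{\left(w \right)} = \left(123 + w\right) \left(w + \sqrt{10 + w}\right)$ ($y{\left(w \right)} = \left(w + \sqrt{w + 10}\right) \left(w + 123\right) = \left(w + \sqrt{10 + w}\right) \left(123 + w\right) = \left(123 + w\right) \left(w + \sqrt{10 + w}\right)$)
$- \frac{9254}{y{\left(144 \right)}} + \frac{29191}{30001} = - \frac{9254}{144^{2} + 123 \cdot 144 + 123 \sqrt{10 + 144} + 144 \sqrt{10 + 144}} + \frac{29191}{30001} = - \frac{9254}{20736 + 17712 + 123 \sqrt{154} + 144 \sqrt{154}} + 29191 \cdot \frac{1}{30001} = - \frac{9254}{38448 + 267 \sqrt{154}} + \frac{29191}{30001} = \frac{29191}{30001} - \frac{9254}{38448 + 267 \sqrt{154}}$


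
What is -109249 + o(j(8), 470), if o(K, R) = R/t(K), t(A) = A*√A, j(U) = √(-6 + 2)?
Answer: -218733/2 - 235*I/2 ≈ -1.0937e+5 - 117.5*I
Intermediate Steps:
j(U) = 2*I (j(U) = √(-4) = 2*I)
t(A) = A^(3/2)
o(K, R) = R/K^(3/2) (o(K, R) = R/(K^(3/2)) = R/K^(3/2))
-109249 + o(j(8), 470) = -109249 + 470/(2*I)^(3/2) = -109249 + 470/(1 + I)³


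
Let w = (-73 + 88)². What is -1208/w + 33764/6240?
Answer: 983/23400 ≈ 0.042009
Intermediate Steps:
w = 225 (w = 15² = 225)
-1208/w + 33764/6240 = -1208/225 + 33764/6240 = -1208*1/225 + 33764*(1/6240) = -1208/225 + 8441/1560 = 983/23400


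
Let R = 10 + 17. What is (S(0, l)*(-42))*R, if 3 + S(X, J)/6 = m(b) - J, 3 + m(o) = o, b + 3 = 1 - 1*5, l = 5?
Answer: 122472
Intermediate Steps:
b = -7 (b = -3 + (1 - 1*5) = -3 + (1 - 5) = -3 - 4 = -7)
m(o) = -3 + o
R = 27
S(X, J) = -78 - 6*J (S(X, J) = -18 + 6*((-3 - 7) - J) = -18 + 6*(-10 - J) = -18 + (-60 - 6*J) = -78 - 6*J)
(S(0, l)*(-42))*R = ((-78 - 6*5)*(-42))*27 = ((-78 - 30)*(-42))*27 = -108*(-42)*27 = 4536*27 = 122472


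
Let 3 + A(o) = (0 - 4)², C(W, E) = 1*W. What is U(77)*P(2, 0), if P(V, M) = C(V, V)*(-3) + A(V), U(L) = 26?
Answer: 182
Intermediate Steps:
C(W, E) = W
A(o) = 13 (A(o) = -3 + (0 - 4)² = -3 + (-4)² = -3 + 16 = 13)
P(V, M) = 13 - 3*V (P(V, M) = V*(-3) + 13 = -3*V + 13 = 13 - 3*V)
U(77)*P(2, 0) = 26*(13 - 3*2) = 26*(13 - 6) = 26*7 = 182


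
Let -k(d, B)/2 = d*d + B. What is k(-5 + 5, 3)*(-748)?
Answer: 4488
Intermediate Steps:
k(d, B) = -2*B - 2*d² (k(d, B) = -2*(d*d + B) = -2*(d² + B) = -2*(B + d²) = -2*B - 2*d²)
k(-5 + 5, 3)*(-748) = (-2*3 - 2*(-5 + 5)²)*(-748) = (-6 - 2*0²)*(-748) = (-6 - 2*0)*(-748) = (-6 + 0)*(-748) = -6*(-748) = 4488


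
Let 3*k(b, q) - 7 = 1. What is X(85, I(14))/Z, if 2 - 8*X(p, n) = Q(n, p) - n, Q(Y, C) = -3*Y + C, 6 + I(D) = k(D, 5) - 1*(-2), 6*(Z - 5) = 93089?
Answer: -265/372476 ≈ -0.00071146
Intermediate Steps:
Z = 93119/6 (Z = 5 + (1/6)*93089 = 5 + 93089/6 = 93119/6 ≈ 15520.)
k(b, q) = 8/3 (k(b, q) = 7/3 + (1/3)*1 = 7/3 + 1/3 = 8/3)
I(D) = -4/3 (I(D) = -6 + (8/3 - 1*(-2)) = -6 + (8/3 + 2) = -6 + 14/3 = -4/3)
Q(Y, C) = C - 3*Y
X(p, n) = 1/4 + n/2 - p/8 (X(p, n) = 1/4 - ((p - 3*n) - n)/8 = 1/4 - (p - 4*n)/8 = 1/4 + (n/2 - p/8) = 1/4 + n/2 - p/8)
X(85, I(14))/Z = (1/4 + (1/2)*(-4/3) - 1/8*85)/(93119/6) = (1/4 - 2/3 - 85/8)*(6/93119) = -265/24*6/93119 = -265/372476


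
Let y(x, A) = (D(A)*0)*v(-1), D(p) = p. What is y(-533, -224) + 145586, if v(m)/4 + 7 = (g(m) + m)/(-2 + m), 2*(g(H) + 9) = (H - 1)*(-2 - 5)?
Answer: 145586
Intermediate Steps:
g(H) = -11/2 - 7*H/2 (g(H) = -9 + ((H - 1)*(-2 - 5))/2 = -9 + ((-1 + H)*(-7))/2 = -9 + (7 - 7*H)/2 = -9 + (7/2 - 7*H/2) = -11/2 - 7*H/2)
v(m) = -28 + 4*(-11/2 - 5*m/2)/(-2 + m) (v(m) = -28 + 4*(((-11/2 - 7*m/2) + m)/(-2 + m)) = -28 + 4*((-11/2 - 5*m/2)/(-2 + m)) = -28 + 4*(-11/2 - 5*m/2)/(-2 + m))
y(x, A) = 0 (y(x, A) = (A*0)*(2*(17 - 19*(-1))/(-2 - 1)) = 0*(2*(17 + 19)/(-3)) = 0*(2*(-⅓)*36) = 0*(-24) = 0)
y(-533, -224) + 145586 = 0 + 145586 = 145586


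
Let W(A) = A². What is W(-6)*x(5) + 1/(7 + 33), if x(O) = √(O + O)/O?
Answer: 1/40 + 36*√10/5 ≈ 22.793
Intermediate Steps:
x(O) = √2/√O (x(O) = √(2*O)/O = (√2*√O)/O = √2/√O)
W(-6)*x(5) + 1/(7 + 33) = (-6)²*(√2/√5) + 1/(7 + 33) = 36*(√2*(√5/5)) + 1/40 = 36*(√10/5) + 1/40 = 36*√10/5 + 1/40 = 1/40 + 36*√10/5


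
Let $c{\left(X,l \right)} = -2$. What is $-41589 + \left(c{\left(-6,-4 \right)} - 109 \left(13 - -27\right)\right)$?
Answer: $-45951$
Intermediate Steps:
$-41589 + \left(c{\left(-6,-4 \right)} - 109 \left(13 - -27\right)\right) = -41589 - \left(2 + 109 \left(13 - -27\right)\right) = -41589 - \left(2 + 109 \left(13 + 27\right)\right) = -41589 - 4362 = -45951$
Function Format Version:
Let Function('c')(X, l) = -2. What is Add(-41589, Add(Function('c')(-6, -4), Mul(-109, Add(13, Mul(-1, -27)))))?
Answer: -45951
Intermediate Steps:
Add(-41589, Add(Function('c')(-6, -4), Mul(-109, Add(13, Mul(-1, -27))))) = Add(-41589, Add(-2, Mul(-109, Add(13, Mul(-1, -27))))) = Add(-41589, Add(-2, Mul(-109, Add(13, 27)))) = Add(-41589, Add(-2, Mul(-109, 40))) = Add(-41589, Add(-2, -4360)) = Add(-41589, -4362) = -45951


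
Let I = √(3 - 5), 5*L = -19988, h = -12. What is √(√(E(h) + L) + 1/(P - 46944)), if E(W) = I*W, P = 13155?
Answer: √(-844725 + 11416965210*√5*√(-4997 - 15*I*√2))/168945 ≈ 5.6285 - 5.6166*I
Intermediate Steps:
L = -19988/5 (L = (⅕)*(-19988) = -19988/5 ≈ -3997.6)
I = I*√2 (I = √(-2) = I*√2 ≈ 1.4142*I)
E(W) = I*W*√2 (E(W) = (I*√2)*W = I*W*√2)
√(√(E(h) + L) + 1/(P - 46944)) = √(√(I*(-12)*√2 - 19988/5) + 1/(13155 - 46944)) = √(√(-12*I*√2 - 19988/5) + 1/(-33789)) = √(√(-19988/5 - 12*I*√2) - 1/33789) = √(-1/33789 + √(-19988/5 - 12*I*√2))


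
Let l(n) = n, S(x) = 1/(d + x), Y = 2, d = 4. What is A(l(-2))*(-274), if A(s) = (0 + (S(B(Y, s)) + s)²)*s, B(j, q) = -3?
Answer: 548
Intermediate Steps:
S(x) = 1/(4 + x)
A(s) = s*(1 + s)² (A(s) = (0 + (1/(4 - 3) + s)²)*s = (0 + (1/1 + s)²)*s = (0 + (1 + s)²)*s = (1 + s)²*s = s*(1 + s)²)
A(l(-2))*(-274) = -2*(1 - 2)²*(-274) = -2*(-1)²*(-274) = -2*1*(-274) = -2*(-274) = 548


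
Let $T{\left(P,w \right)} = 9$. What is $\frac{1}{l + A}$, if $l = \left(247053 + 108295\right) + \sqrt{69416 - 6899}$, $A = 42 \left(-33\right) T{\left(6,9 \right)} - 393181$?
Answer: $- \frac{16769}{843577244} - \frac{\sqrt{62517}}{2530731732} \approx -1.9977 \cdot 10^{-5}$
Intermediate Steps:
$A = -405655$ ($A = 42 \left(-33\right) 9 - 393181 = \left(-1386\right) 9 - 393181 = -12474 - 393181 = -405655$)
$l = 355348 + \sqrt{62517} \approx 3.556 \cdot 10^{5}$
$\frac{1}{l + A} = \frac{1}{\left(355348 + \sqrt{62517}\right) - 405655} = \frac{1}{-50307 + \sqrt{62517}}$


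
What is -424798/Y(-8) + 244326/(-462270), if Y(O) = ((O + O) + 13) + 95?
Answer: -16366154121/3544070 ≈ -4617.9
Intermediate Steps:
Y(O) = 108 + 2*O (Y(O) = (2*O + 13) + 95 = (13 + 2*O) + 95 = 108 + 2*O)
-424798/Y(-8) + 244326/(-462270) = -424798/(108 + 2*(-8)) + 244326/(-462270) = -424798/(108 - 16) + 244326*(-1/462270) = -424798/92 - 40721/77045 = -424798*1/92 - 40721/77045 = -212399/46 - 40721/77045 = -16366154121/3544070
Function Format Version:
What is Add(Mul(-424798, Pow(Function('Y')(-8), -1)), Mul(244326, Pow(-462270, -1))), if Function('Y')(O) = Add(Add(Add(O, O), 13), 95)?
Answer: Rational(-16366154121, 3544070) ≈ -4617.9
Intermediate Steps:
Function('Y')(O) = Add(108, Mul(2, O)) (Function('Y')(O) = Add(Add(Mul(2, O), 13), 95) = Add(Add(13, Mul(2, O)), 95) = Add(108, Mul(2, O)))
Add(Mul(-424798, Pow(Function('Y')(-8), -1)), Mul(244326, Pow(-462270, -1))) = Add(Mul(-424798, Pow(Add(108, Mul(2, -8)), -1)), Mul(244326, Pow(-462270, -1))) = Add(Mul(-424798, Pow(Add(108, -16), -1)), Mul(244326, Rational(-1, 462270))) = Add(Mul(-424798, Pow(92, -1)), Rational(-40721, 77045)) = Add(Mul(-424798, Rational(1, 92)), Rational(-40721, 77045)) = Add(Rational(-212399, 46), Rational(-40721, 77045)) = Rational(-16366154121, 3544070)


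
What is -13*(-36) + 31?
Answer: 499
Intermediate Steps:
-13*(-36) + 31 = 468 + 31 = 499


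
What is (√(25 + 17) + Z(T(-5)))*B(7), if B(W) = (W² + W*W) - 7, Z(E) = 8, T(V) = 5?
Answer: 728 + 91*√42 ≈ 1317.7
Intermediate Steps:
B(W) = -7 + 2*W² (B(W) = (W² + W²) - 7 = 2*W² - 7 = -7 + 2*W²)
(√(25 + 17) + Z(T(-5)))*B(7) = (√(25 + 17) + 8)*(-7 + 2*7²) = (√42 + 8)*(-7 + 2*49) = (8 + √42)*(-7 + 98) = (8 + √42)*91 = 728 + 91*√42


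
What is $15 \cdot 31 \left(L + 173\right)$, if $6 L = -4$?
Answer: $80135$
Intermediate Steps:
$L = - \frac{2}{3}$ ($L = \frac{1}{6} \left(-4\right) = - \frac{2}{3} \approx -0.66667$)
$15 \cdot 31 \left(L + 173\right) = 15 \cdot 31 \left(- \frac{2}{3} + 173\right) = 465 \cdot \frac{517}{3} = 80135$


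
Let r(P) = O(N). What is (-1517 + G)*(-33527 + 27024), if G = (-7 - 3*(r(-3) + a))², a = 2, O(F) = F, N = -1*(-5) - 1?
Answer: 5800676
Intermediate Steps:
N = 4 (N = 5 - 1 = 4)
r(P) = 4
G = 625 (G = (-7 - 3*(4 + 2))² = (-7 - 3*6)² = (-7 - 18)² = (-25)² = 625)
(-1517 + G)*(-33527 + 27024) = (-1517 + 625)*(-33527 + 27024) = -892*(-6503) = 5800676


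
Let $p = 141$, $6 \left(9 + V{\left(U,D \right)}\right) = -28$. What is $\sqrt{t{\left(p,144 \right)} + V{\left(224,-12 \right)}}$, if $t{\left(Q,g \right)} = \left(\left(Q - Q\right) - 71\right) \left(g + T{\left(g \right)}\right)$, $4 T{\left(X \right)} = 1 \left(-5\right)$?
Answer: $\frac{i \sqrt{365361}}{6} \approx 100.74 i$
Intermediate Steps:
$V{\left(U,D \right)} = - \frac{41}{3}$ ($V{\left(U,D \right)} = -9 + \frac{1}{6} \left(-28\right) = -9 - \frac{14}{3} = - \frac{41}{3}$)
$T{\left(X \right)} = - \frac{5}{4}$ ($T{\left(X \right)} = \frac{1 \left(-5\right)}{4} = \frac{1}{4} \left(-5\right) = - \frac{5}{4}$)
$t{\left(Q,g \right)} = \frac{355}{4} - 71 g$ ($t{\left(Q,g \right)} = \left(\left(Q - Q\right) - 71\right) \left(g - \frac{5}{4}\right) = \left(0 - 71\right) \left(- \frac{5}{4} + g\right) = - 71 \left(- \frac{5}{4} + g\right) = \frac{355}{4} - 71 g$)
$\sqrt{t{\left(p,144 \right)} + V{\left(224,-12 \right)}} = \sqrt{\left(\frac{355}{4} - 10224\right) - \frac{41}{3}} = \sqrt{- \frac{40541}{4} - \frac{41}{3}} = \sqrt{- \frac{121787}{12}} = \frac{i \sqrt{365361}}{6}$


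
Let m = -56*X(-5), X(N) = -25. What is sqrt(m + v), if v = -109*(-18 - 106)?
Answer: 2*sqrt(3729) ≈ 122.13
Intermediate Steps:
v = 13516 (v = -109*(-124) = 13516)
m = 1400 (m = -56*(-25) = 1400)
sqrt(m + v) = sqrt(1400 + 13516) = sqrt(14916) = 2*sqrt(3729)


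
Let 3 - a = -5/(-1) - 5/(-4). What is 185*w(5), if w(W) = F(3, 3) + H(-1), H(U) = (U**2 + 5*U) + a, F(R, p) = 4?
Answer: -2405/4 ≈ -601.25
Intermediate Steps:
a = -13/4 (a = 3 - (-5/(-1) - 5/(-4)) = 3 - (-5*(-1) - 5*(-1/4)) = 3 - (5 + 5/4) = 3 - 1*25/4 = 3 - 25/4 = -13/4 ≈ -3.2500)
H(U) = -13/4 + U**2 + 5*U (H(U) = (U**2 + 5*U) - 13/4 = -13/4 + U**2 + 5*U)
w(W) = -13/4 (w(W) = 4 + (-13/4 + (-1)**2 + 5*(-1)) = 4 + (-13/4 + 1 - 5) = 4 - 29/4 = -13/4)
185*w(5) = 185*(-13/4) = -2405/4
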